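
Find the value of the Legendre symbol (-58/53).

-1

Pull out -1: (-58/53) = (-1/53)·(58/53). Since 53 ≡ 1 (mod 4), (-1/53) = +1. Now have (58/53).
Reduce the numerator: 58 ≡ 5 (mod 53), so (58/53) = (5/53).
5 ≡ 1 (mod 4), so quadratic reciprocity gives (5/53) = (53/5). Reduce: 53 ≡ 3 (mod 5). Now have (3/5).
5 ≡ 1 (mod 4), so quadratic reciprocity gives (3/5) = (5/3). Reduce: 5 ≡ 2 (mod 3). Now have (2/3).
Factor out 2: 2 = 2. Since 3 ≡ 3 (mod 8), (2/3) = -1. Now have -(1/3).
(1/3) = 1. Collecting the sign factors: -1.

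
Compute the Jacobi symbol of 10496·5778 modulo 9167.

-1

By multiplicativity, (10496·5778|9167) = (10496|9167)·(5778|9167).
First factor (10496|9167):
(10496|9167)
  = (1329|9167)    [10496 ≡ 1329 mod 9167]
  = (9167|1329)    [QR: 1329 ≡ 1 mod 4, sign kept]
  = (1193|1329)    [9167 ≡ 1193 mod 1329]
  = (1329|1193)    [QR: 1193 ≡ 1 mod 4, sign kept]
  = (136|1193)    [1329 ≡ 136 mod 1193]
  = (17|1193)    [1193 ≡ 1 mod 8 ⇒ (2|1193)^3 = +1]
  = (1193|17)    [QR: 17 ≡ 1 mod 4, sign kept]
  = (3|17)    [1193 ≡ 3 mod 17]
  = (17|3)    [QR: 17 ≡ 1 mod 4, sign kept]
  = (2|3)    [17 ≡ 2 mod 3]
  = -(1|3)    [3 ≡ 3 mod 8 ⇒ (2|3) = -1]
  = -1    [(1|3) = 1]
Second factor (5778|9167):
(5778|9167)
  = (2889|9167)    [9167 ≡ 7 mod 8 ⇒ (2|9167) = +1]
  = (9167|2889)    [QR: 2889 ≡ 1 mod 4, sign kept]
  = (500|2889)    [9167 ≡ 500 mod 2889]
  = (125|2889)    [2889 ≡ 1 mod 8 ⇒ (2|2889)^2 = +1]
  = (2889|125)    [QR: 125 ≡ 1 mod 4, sign kept]
  = (14|125)    [2889 ≡ 14 mod 125]
  = -(7|125)    [125 ≡ 5 mod 8 ⇒ (2|125) = -1]
  = -(125|7)    [QR: 125 ≡ 1 mod 4, sign kept]
  = -(6|7)    [125 ≡ 6 mod 7]
  = -(3|7)    [7 ≡ 7 mod 8 ⇒ (2|7) = +1]
  = (7|3)    [QR: both ≡ 3 mod 4, sign flips]
  = (1|3)    [7 ≡ 1 mod 3]
  = 1    [(1|3) = 1]
Product: (-1)·(1) = -1.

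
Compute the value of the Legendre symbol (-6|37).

(-6|37)
  = (31|37)    [-6 ≡ 31 mod 37]
  = (37|31)    [QR: 37 ≡ 1 mod 4, sign kept]
  = (6|31)    [37 ≡ 6 mod 31]
  = (3|31)    [31 ≡ 7 mod 8 ⇒ (2|31) = +1]
  = -(31|3)    [QR: both ≡ 3 mod 4, sign flips]
  = -(1|3)    [31 ≡ 1 mod 3]
  = -1    [(1|3) = 1]

-1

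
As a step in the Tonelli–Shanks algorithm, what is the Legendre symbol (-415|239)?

-1

Pull out -1: (-415|239) = (-1|239)·(415|239). Since 239 ≡ 3 (mod 4), (-1|239) = -1. Now have -(415|239).
Reduce the numerator: 415 ≡ 176 (mod 239), so (415|239) = (176|239).
Factor out 2: 176 = 2^4·11. Since 239 ≡ 7 (mod 8), (2|239) = +1, and (2|239)^4 = +1. Now have -(11|239).
Both 11 ≡ 3 and 239 ≡ 3 (mod 4), so reciprocity gives (11|239) = -(239|11). Reduce: 239 ≡ 8 (mod 11). Now have (8|11).
Factor out 2: 8 = 2^3. Since 11 ≡ 3 (mod 8), (2|11) = -1, and (2|11)^3 = -1. Now have -(1|11).
(1|11) = 1. Collecting the sign factors: -1.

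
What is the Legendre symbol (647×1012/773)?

-1

By multiplicativity, (647·1012/773) = (647/773)·(1012/773).
First factor (647/773):
(647/773)
  = (773/647)    [QR: 773 ≡ 1 mod 4, sign kept]
  = (126/647)    [773 ≡ 126 mod 647]
  = (63/647)    [647 ≡ 7 mod 8 ⇒ (2/647) = +1]
  = -(647/63)    [QR: both ≡ 3 mod 4, sign flips]
  = -(17/63)    [647 ≡ 17 mod 63]
  = -(63/17)    [QR: 17 ≡ 1 mod 4, sign kept]
  = -(12/17)    [63 ≡ 12 mod 17]
  = -(3/17)    [17 ≡ 1 mod 8 ⇒ (2/17)^2 = +1]
  = -(17/3)    [QR: 17 ≡ 1 mod 4, sign kept]
  = -(2/3)    [17 ≡ 2 mod 3]
  = (1/3)    [3 ≡ 3 mod 8 ⇒ (2/3) = -1]
  = 1    [(1/3) = 1]
Second factor (1012/773):
(1012/773)
  = (239/773)    [1012 ≡ 239 mod 773]
  = (773/239)    [QR: 773 ≡ 1 mod 4, sign kept]
  = (56/239)    [773 ≡ 56 mod 239]
  = (7/239)    [239 ≡ 7 mod 8 ⇒ (2/239)^3 = +1]
  = -(239/7)    [QR: both ≡ 3 mod 4, sign flips]
  = -(1/7)    [239 ≡ 1 mod 7]
  = -1    [(1/7) = 1]
Product: (1)·(-1) = -1.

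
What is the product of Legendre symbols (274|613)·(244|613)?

By multiplicativity, (274·244|613) = (274|613)·(244|613).
First factor (274|613):
(274|613)
  = -(137|613)    [613 ≡ 5 mod 8 ⇒ (2|613) = -1]
  = -(613|137)    [QR: 137 ≡ 1 mod 4, sign kept]
  = -(65|137)    [613 ≡ 65 mod 137]
  = -(137|65)    [QR: 65 ≡ 1 mod 4, sign kept]
  = -(7|65)    [137 ≡ 7 mod 65]
  = -(65|7)    [QR: 65 ≡ 1 mod 4, sign kept]
  = -(2|7)    [65 ≡ 2 mod 7]
  = -(1|7)    [7 ≡ 7 mod 8 ⇒ (2|7) = +1]
  = -1    [(1|7) = 1]
Second factor (244|613):
(244|613)
  = (61|613)    [613 ≡ 5 mod 8 ⇒ (2|613)^2 = +1]
  = (613|61)    [QR: 61 ≡ 1 mod 4, sign kept]
  = (3|61)    [613 ≡ 3 mod 61]
  = (61|3)    [QR: 61 ≡ 1 mod 4, sign kept]
  = (1|3)    [61 ≡ 1 mod 3]
  = 1    [(1|3) = 1]
Product: (-1)·(1) = -1.

-1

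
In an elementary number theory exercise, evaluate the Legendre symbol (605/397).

Reduce the numerator: 605 ≡ 208 (mod 397), so (605/397) = (208/397).
Factor out 2: 208 = 2^4·13. Since 397 ≡ 5 (mod 8), (2/397) = -1, and (2/397)^4 = +1. Now have (13/397).
13 ≡ 1 (mod 4), so quadratic reciprocity gives (13/397) = (397/13). Reduce: 397 ≡ 7 (mod 13). Now have (7/13).
13 ≡ 1 (mod 4), so quadratic reciprocity gives (7/13) = (13/7). Reduce: 13 ≡ 6 (mod 7). Now have (6/7).
Factor out 2: 6 = 2·3. Since 7 ≡ 7 (mod 8), (2/7) = +1. Now have (3/7).
Both 3 ≡ 3 and 7 ≡ 3 (mod 4), so reciprocity gives (3/7) = -(7/3). Reduce: 7 ≡ 1 (mod 3). Now have -(1/3).
(1/3) = 1. Collecting the sign factors: -1.

-1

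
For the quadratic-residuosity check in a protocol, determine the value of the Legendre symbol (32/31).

(32/31)
  = (1/31)    [32 ≡ 1 mod 31]
  = 1    [(1/31) = 1]

1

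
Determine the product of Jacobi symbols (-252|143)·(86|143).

1

By multiplicativity, (-252·86|143) = (-252|143)·(86|143).
First factor (-252|143):
(-252|143)
  = -(252|143)    [143 ≡ 3 mod 4 ⇒ (-1|143) = -1]
  = -(109|143)    [252 ≡ 109 mod 143]
  = -(143|109)    [QR: 109 ≡ 1 mod 4, sign kept]
  = -(34|109)    [143 ≡ 34 mod 109]
  = (17|109)    [109 ≡ 5 mod 8 ⇒ (2|109) = -1]
  = (109|17)    [QR: 17 ≡ 1 mod 4, sign kept]
  = (7|17)    [109 ≡ 7 mod 17]
  = (17|7)    [QR: 17 ≡ 1 mod 4, sign kept]
  = (3|7)    [17 ≡ 3 mod 7]
  = -(7|3)    [QR: both ≡ 3 mod 4, sign flips]
  = -(1|3)    [7 ≡ 1 mod 3]
  = -1    [(1|3) = 1]
Second factor (86|143):
(86|143)
  = (43|143)    [143 ≡ 7 mod 8 ⇒ (2|143) = +1]
  = -(143|43)    [QR: both ≡ 3 mod 4, sign flips]
  = -(14|43)    [143 ≡ 14 mod 43]
  = (7|43)    [43 ≡ 3 mod 8 ⇒ (2|43) = -1]
  = -(43|7)    [QR: both ≡ 3 mod 4, sign flips]
  = -(1|7)    [43 ≡ 1 mod 7]
  = -1    [(1|7) = 1]
Product: (-1)·(-1) = 1.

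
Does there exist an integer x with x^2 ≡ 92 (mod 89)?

no

(92|89)
  = (3|89)    [92 ≡ 3 mod 89]
  = (89|3)    [QR: 89 ≡ 1 mod 4, sign kept]
  = (2|3)    [89 ≡ 2 mod 3]
  = -(1|3)    [3 ≡ 3 mod 8 ⇒ (2|3) = -1]
  = -1    [(1|3) = 1]
(92|89) = -1, and 89 is prime, so 92 is not a quadratic residue mod 89.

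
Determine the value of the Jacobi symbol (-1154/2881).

Reduce the numerator: -1154 ≡ 1727 (mod 2881), so (-1154/2881) = (1727/2881).
2881 ≡ 1 (mod 4), so quadratic reciprocity gives (1727/2881) = (2881/1727). Reduce: 2881 ≡ 1154 (mod 1727). Now have (1154/1727).
Factor out 2: 1154 = 2·577. Since 1727 ≡ 7 (mod 8), (2/1727) = +1. Now have (577/1727).
577 ≡ 1 (mod 4), so quadratic reciprocity gives (577/1727) = (1727/577). Reduce: 1727 ≡ 573 (mod 577). Now have (573/577).
573 ≡ 1 (mod 4), so quadratic reciprocity gives (573/577) = (577/573). Reduce: 577 ≡ 4 (mod 573). Now have (4/573).
Factor out 2: 4 = 2^2. Since 573 ≡ 5 (mod 8), (2/573) = -1, and (2/573)^2 = +1. Now have (1/573).
(1/573) = 1. Collecting the sign factors: 1.

1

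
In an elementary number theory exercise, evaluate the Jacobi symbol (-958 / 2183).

Reduce the numerator: -958 ≡ 1225 (mod 2183), so (-958 / 2183) = (1225 / 2183).
1225 ≡ 1 (mod 4), so quadratic reciprocity gives (1225 / 2183) = (2183 / 1225). Reduce: 2183 ≡ 958 (mod 1225). Now have (958 / 1225).
Factor out 2: 958 = 2·479. Since 1225 ≡ 1 (mod 8), (2 / 1225) = +1. Now have (479 / 1225).
1225 ≡ 1 (mod 4), so quadratic reciprocity gives (479 / 1225) = (1225 / 479). Reduce: 1225 ≡ 267 (mod 479). Now have (267 / 479).
Both 267 ≡ 3 and 479 ≡ 3 (mod 4), so reciprocity gives (267 / 479) = -(479 / 267). Reduce: 479 ≡ 212 (mod 267). Now have -(212 / 267).
Factor out 2: 212 = 2^2·53. Since 267 ≡ 3 (mod 8), (2 / 267) = -1, and (2 / 267)^2 = +1. Now have -(53 / 267).
53 ≡ 1 (mod 4), so quadratic reciprocity gives (53 / 267) = (267 / 53). Reduce: 267 ≡ 2 (mod 53). Now have -(2 / 53).
Factor out 2: 2 = 2. Since 53 ≡ 5 (mod 8), (2 / 53) = -1. Now have (1 / 53).
(1 / 53) = 1. Collecting the sign factors: 1.

1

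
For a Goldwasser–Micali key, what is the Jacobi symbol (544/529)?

1

Reduce the numerator: 544 ≡ 15 (mod 529), so (544/529) = (15/529).
529 ≡ 1 (mod 4), so quadratic reciprocity gives (15/529) = (529/15). Reduce: 529 ≡ 4 (mod 15). Now have (4/15).
Factor out 2: 4 = 2^2. Since 15 ≡ 7 (mod 8), (2/15) = +1, and (2/15)^2 = +1. Now have (1/15).
(1/15) = 1. Collecting the sign factors: 1.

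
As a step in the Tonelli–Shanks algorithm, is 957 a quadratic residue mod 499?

yes

(957/499)
  = (458/499)    [957 ≡ 458 mod 499]
  = -(229/499)    [499 ≡ 3 mod 8 ⇒ (2/499) = -1]
  = -(499/229)    [QR: 229 ≡ 1 mod 4, sign kept]
  = -(41/229)    [499 ≡ 41 mod 229]
  = -(229/41)    [QR: 41 ≡ 1 mod 4, sign kept]
  = -(24/41)    [229 ≡ 24 mod 41]
  = -(3/41)    [41 ≡ 1 mod 8 ⇒ (2/41)^3 = +1]
  = -(41/3)    [QR: 41 ≡ 1 mod 4, sign kept]
  = -(2/3)    [41 ≡ 2 mod 3]
  = (1/3)    [3 ≡ 3 mod 8 ⇒ (2/3) = -1]
  = 1    [(1/3) = 1]
The Legendre symbol is 1, so x^2 ≡ 957 (mod 499) has solution.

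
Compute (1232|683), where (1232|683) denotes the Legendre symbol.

(1232|683)
  = (549|683)    [1232 ≡ 549 mod 683]
  = (683|549)    [QR: 549 ≡ 1 mod 4, sign kept]
  = (134|549)    [683 ≡ 134 mod 549]
  = -(67|549)    [549 ≡ 5 mod 8 ⇒ (2|549) = -1]
  = -(549|67)    [QR: 549 ≡ 1 mod 4, sign kept]
  = -(13|67)    [549 ≡ 13 mod 67]
  = -(67|13)    [QR: 13 ≡ 1 mod 4, sign kept]
  = -(2|13)    [67 ≡ 2 mod 13]
  = (1|13)    [13 ≡ 5 mod 8 ⇒ (2|13) = -1]
  = 1    [(1|13) = 1]

1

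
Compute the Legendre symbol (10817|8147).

Reduce the numerator: 10817 ≡ 2670 (mod 8147), so (10817|8147) = (2670|8147).
Factor out 2: 2670 = 2·1335. Since 8147 ≡ 3 (mod 8), (2|8147) = -1. Now have -(1335|8147).
Both 1335 ≡ 3 and 8147 ≡ 3 (mod 4), so reciprocity gives (1335|8147) = -(8147|1335). Reduce: 8147 ≡ 137 (mod 1335). Now have (137|1335).
137 ≡ 1 (mod 4), so quadratic reciprocity gives (137|1335) = (1335|137). Reduce: 1335 ≡ 102 (mod 137). Now have (102|137).
Factor out 2: 102 = 2·51. Since 137 ≡ 1 (mod 8), (2|137) = +1. Now have (51|137).
137 ≡ 1 (mod 4), so quadratic reciprocity gives (51|137) = (137|51). Reduce: 137 ≡ 35 (mod 51). Now have (35|51).
Both 35 ≡ 3 and 51 ≡ 3 (mod 4), so reciprocity gives (35|51) = -(51|35). Reduce: 51 ≡ 16 (mod 35). Now have -(16|35).
Factor out 2: 16 = 2^4. Since 35 ≡ 3 (mod 8), (2|35) = -1, and (2|35)^4 = +1. Now have -(1|35).
(1|35) = 1. Collecting the sign factors: -1.

-1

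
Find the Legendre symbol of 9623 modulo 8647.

1

Reduce the numerator: 9623 ≡ 976 (mod 8647), so (9623|8647) = (976|8647).
Factor out 2: 976 = 2^4·61. Since 8647 ≡ 7 (mod 8), (2|8647) = +1, and (2|8647)^4 = +1. Now have (61|8647).
61 ≡ 1 (mod 4), so quadratic reciprocity gives (61|8647) = (8647|61). Reduce: 8647 ≡ 46 (mod 61). Now have (46|61).
Factor out 2: 46 = 2·23. Since 61 ≡ 5 (mod 8), (2|61) = -1. Now have -(23|61).
61 ≡ 1 (mod 4), so quadratic reciprocity gives (23|61) = (61|23). Reduce: 61 ≡ 15 (mod 23). Now have -(15|23).
Both 15 ≡ 3 and 23 ≡ 3 (mod 4), so reciprocity gives (15|23) = -(23|15). Reduce: 23 ≡ 8 (mod 15). Now have (8|15).
Factor out 2: 8 = 2^3. Since 15 ≡ 7 (mod 8), (2|15) = +1, and (2|15)^3 = +1. Now have (1|15).
(1|15) = 1. Collecting the sign factors: 1.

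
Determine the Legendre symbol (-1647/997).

(-1647/997)
  = (347/997)    [-1647 ≡ 347 mod 997]
  = (997/347)    [QR: 997 ≡ 1 mod 4, sign kept]
  = (303/347)    [997 ≡ 303 mod 347]
  = -(347/303)    [QR: both ≡ 3 mod 4, sign flips]
  = -(44/303)    [347 ≡ 44 mod 303]
  = -(11/303)    [303 ≡ 7 mod 8 ⇒ (2/303)^2 = +1]
  = (303/11)    [QR: both ≡ 3 mod 4, sign flips]
  = (6/11)    [303 ≡ 6 mod 11]
  = -(3/11)    [11 ≡ 3 mod 8 ⇒ (2/11) = -1]
  = (11/3)    [QR: both ≡ 3 mod 4, sign flips]
  = (2/3)    [11 ≡ 2 mod 3]
  = -(1/3)    [3 ≡ 3 mod 8 ⇒ (2/3) = -1]
  = -1    [(1/3) = 1]

-1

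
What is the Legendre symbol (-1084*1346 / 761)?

-1

By multiplicativity, (-1084·1346 / 761) = (-1084 / 761)·(1346 / 761).
First factor (-1084 / 761):
(-1084 / 761)
  = (1084 / 761)    [761 ≡ 1 mod 4 ⇒ (-1 / 761) = +1]
  = (323 / 761)    [1084 ≡ 323 mod 761]
  = (761 / 323)    [QR: 761 ≡ 1 mod 4, sign kept]
  = (115 / 323)    [761 ≡ 115 mod 323]
  = -(323 / 115)    [QR: both ≡ 3 mod 4, sign flips]
  = -(93 / 115)    [323 ≡ 93 mod 115]
  = -(115 / 93)    [QR: 93 ≡ 1 mod 4, sign kept]
  = -(22 / 93)    [115 ≡ 22 mod 93]
  = (11 / 93)    [93 ≡ 5 mod 8 ⇒ (2 / 93) = -1]
  = (93 / 11)    [QR: 93 ≡ 1 mod 4, sign kept]
  = (5 / 11)    [93 ≡ 5 mod 11]
  = (11 / 5)    [QR: 5 ≡ 1 mod 4, sign kept]
  = (1 / 5)    [11 ≡ 1 mod 5]
  = 1    [(1 / 5) = 1]
Second factor (1346 / 761):
(1346 / 761)
  = (585 / 761)    [1346 ≡ 585 mod 761]
  = (761 / 585)    [QR: 585 ≡ 1 mod 4, sign kept]
  = (176 / 585)    [761 ≡ 176 mod 585]
  = (11 / 585)    [585 ≡ 1 mod 8 ⇒ (2 / 585)^4 = +1]
  = (585 / 11)    [QR: 585 ≡ 1 mod 4, sign kept]
  = (2 / 11)    [585 ≡ 2 mod 11]
  = -(1 / 11)    [11 ≡ 3 mod 8 ⇒ (2 / 11) = -1]
  = -1    [(1 / 11) = 1]
Product: (1)·(-1) = -1.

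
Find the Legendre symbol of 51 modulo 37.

-1

Reduce the numerator: 51 ≡ 14 (mod 37), so (51|37) = (14|37).
Factor out 2: 14 = 2·7. Since 37 ≡ 5 (mod 8), (2|37) = -1. Now have -(7|37).
37 ≡ 1 (mod 4), so quadratic reciprocity gives (7|37) = (37|7). Reduce: 37 ≡ 2 (mod 7). Now have -(2|7).
Factor out 2: 2 = 2. Since 7 ≡ 7 (mod 8), (2|7) = +1. Now have -(1|7).
(1|7) = 1. Collecting the sign factors: -1.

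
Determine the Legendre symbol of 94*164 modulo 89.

-1

By multiplicativity, (94·164/89) = (94/89)·(164/89).
First factor (94/89):
Reduce the numerator: 94 ≡ 5 (mod 89), so (94/89) = (5/89).
5 ≡ 1 (mod 4), so quadratic reciprocity gives (5/89) = (89/5). Reduce: 89 ≡ 4 (mod 5). Now have (4/5).
Factor out 2: 4 = 2^2. Since 5 ≡ 5 (mod 8), (2/5) = -1, and (2/5)^2 = +1. Now have (1/5).
(1/5) = 1. Collecting the sign factors: 1.
Second factor (164/89):
Reduce the numerator: 164 ≡ 75 (mod 89), so (164/89) = (75/89).
89 ≡ 1 (mod 4), so quadratic reciprocity gives (75/89) = (89/75). Reduce: 89 ≡ 14 (mod 75). Now have (14/75).
Factor out 2: 14 = 2·7. Since 75 ≡ 3 (mod 8), (2/75) = -1. Now have -(7/75).
Both 7 ≡ 3 and 75 ≡ 3 (mod 4), so reciprocity gives (7/75) = -(75/7). Reduce: 75 ≡ 5 (mod 7). Now have (5/7).
5 ≡ 1 (mod 4), so quadratic reciprocity gives (5/7) = (7/5). Reduce: 7 ≡ 2 (mod 5). Now have (2/5).
Factor out 2: 2 = 2. Since 5 ≡ 5 (mod 8), (2/5) = -1. Now have -(1/5).
(1/5) = 1. Collecting the sign factors: -1.
Product: (1)·(-1) = -1.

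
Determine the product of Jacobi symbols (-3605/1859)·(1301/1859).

1

By multiplicativity, (-3605·1301/1859) = (-3605/1859)·(1301/1859).
First factor (-3605/1859):
(-3605/1859)
  = (113/1859)    [-3605 ≡ 113 mod 1859]
  = (1859/113)    [QR: 113 ≡ 1 mod 4, sign kept]
  = (51/113)    [1859 ≡ 51 mod 113]
  = (113/51)    [QR: 113 ≡ 1 mod 4, sign kept]
  = (11/51)    [113 ≡ 11 mod 51]
  = -(51/11)    [QR: both ≡ 3 mod 4, sign flips]
  = -(7/11)    [51 ≡ 7 mod 11]
  = (11/7)    [QR: both ≡ 3 mod 4, sign flips]
  = (4/7)    [11 ≡ 4 mod 7]
  = (1/7)    [7 ≡ 7 mod 8 ⇒ (2/7)^2 = +1]
  = 1    [(1/7) = 1]
Second factor (1301/1859):
(1301/1859)
  = (1859/1301)    [QR: 1301 ≡ 1 mod 4, sign kept]
  = (558/1301)    [1859 ≡ 558 mod 1301]
  = -(279/1301)    [1301 ≡ 5 mod 8 ⇒ (2/1301) = -1]
  = -(1301/279)    [QR: 1301 ≡ 1 mod 4, sign kept]
  = -(185/279)    [1301 ≡ 185 mod 279]
  = -(279/185)    [QR: 185 ≡ 1 mod 4, sign kept]
  = -(94/185)    [279 ≡ 94 mod 185]
  = -(47/185)    [185 ≡ 1 mod 8 ⇒ (2/185) = +1]
  = -(185/47)    [QR: 185 ≡ 1 mod 4, sign kept]
  = -(44/47)    [185 ≡ 44 mod 47]
  = -(11/47)    [47 ≡ 7 mod 8 ⇒ (2/47)^2 = +1]
  = (47/11)    [QR: both ≡ 3 mod 4, sign flips]
  = (3/11)    [47 ≡ 3 mod 11]
  = -(11/3)    [QR: both ≡ 3 mod 4, sign flips]
  = -(2/3)    [11 ≡ 2 mod 3]
  = (1/3)    [3 ≡ 3 mod 8 ⇒ (2/3) = -1]
  = 1    [(1/3) = 1]
Product: (1)·(1) = 1.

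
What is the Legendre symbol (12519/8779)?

Reduce the numerator: 12519 ≡ 3740 (mod 8779), so (12519/8779) = (3740/8779).
Factor out 2: 3740 = 2^2·935. Since 8779 ≡ 3 (mod 8), (2/8779) = -1, and (2/8779)^2 = +1. Now have (935/8779).
Both 935 ≡ 3 and 8779 ≡ 3 (mod 4), so reciprocity gives (935/8779) = -(8779/935). Reduce: 8779 ≡ 364 (mod 935). Now have -(364/935).
Factor out 2: 364 = 2^2·91. Since 935 ≡ 7 (mod 8), (2/935) = +1, and (2/935)^2 = +1. Now have -(91/935).
Both 91 ≡ 3 and 935 ≡ 3 (mod 4), so reciprocity gives (91/935) = -(935/91). Reduce: 935 ≡ 25 (mod 91). Now have (25/91).
25 ≡ 1 (mod 4), so quadratic reciprocity gives (25/91) = (91/25). Reduce: 91 ≡ 16 (mod 25). Now have (16/25).
Factor out 2: 16 = 2^4. Since 25 ≡ 1 (mod 8), (2/25) = +1, and (2/25)^4 = +1. Now have (1/25).
(1/25) = 1. Collecting the sign factors: 1.

1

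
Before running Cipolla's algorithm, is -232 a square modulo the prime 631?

(-232/631)
  = -(232/631)    [631 ≡ 3 mod 4 ⇒ (-1/631) = -1]
  = -(29/631)    [631 ≡ 7 mod 8 ⇒ (2/631)^3 = +1]
  = -(631/29)    [QR: 29 ≡ 1 mod 4, sign kept]
  = -(22/29)    [631 ≡ 22 mod 29]
  = (11/29)    [29 ≡ 5 mod 8 ⇒ (2/29) = -1]
  = (29/11)    [QR: 29 ≡ 1 mod 4, sign kept]
  = (7/11)    [29 ≡ 7 mod 11]
  = -(11/7)    [QR: both ≡ 3 mod 4, sign flips]
  = -(4/7)    [11 ≡ 4 mod 7]
  = -(1/7)    [7 ≡ 7 mod 8 ⇒ (2/7)^2 = +1]
  = -1    [(1/7) = 1]
The Legendre symbol is -1, so x^2 ≡ -232 (mod 631) has no solution.

no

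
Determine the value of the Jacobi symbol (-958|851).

1

Pull out -1: (-958|851) = (-1|851)·(958|851). Since 851 ≡ 3 (mod 4), (-1|851) = -1. Now have -(958|851).
Reduce the numerator: 958 ≡ 107 (mod 851), so (958|851) = (107|851).
Both 107 ≡ 3 and 851 ≡ 3 (mod 4), so reciprocity gives (107|851) = -(851|107). Reduce: 851 ≡ 102 (mod 107). Now have (102|107).
Factor out 2: 102 = 2·51. Since 107 ≡ 3 (mod 8), (2|107) = -1. Now have -(51|107).
Both 51 ≡ 3 and 107 ≡ 3 (mod 4), so reciprocity gives (51|107) = -(107|51). Reduce: 107 ≡ 5 (mod 51). Now have (5|51).
5 ≡ 1 (mod 4), so quadratic reciprocity gives (5|51) = (51|5). Reduce: 51 ≡ 1 (mod 5). Now have (1|5).
(1|5) = 1. Collecting the sign factors: 1.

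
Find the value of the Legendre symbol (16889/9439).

-1

Reduce the numerator: 16889 ≡ 7450 (mod 9439), so (16889/9439) = (7450/9439).
Factor out 2: 7450 = 2·3725. Since 9439 ≡ 7 (mod 8), (2/9439) = +1. Now have (3725/9439).
3725 ≡ 1 (mod 4), so quadratic reciprocity gives (3725/9439) = (9439/3725). Reduce: 9439 ≡ 1989 (mod 3725). Now have (1989/3725).
1989 ≡ 1 (mod 4), so quadratic reciprocity gives (1989/3725) = (3725/1989). Reduce: 3725 ≡ 1736 (mod 1989). Now have (1736/1989).
Factor out 2: 1736 = 2^3·217. Since 1989 ≡ 5 (mod 8), (2/1989) = -1, and (2/1989)^3 = -1. Now have -(217/1989).
217 ≡ 1 (mod 4), so quadratic reciprocity gives (217/1989) = (1989/217). Reduce: 1989 ≡ 36 (mod 217). Now have -(36/217).
Factor out 2: 36 = 2^2·9. Since 217 ≡ 1 (mod 8), (2/217) = +1, and (2/217)^2 = +1. Now have -(9/217).
9 ≡ 1 (mod 4), so quadratic reciprocity gives (9/217) = (217/9). Reduce: 217 ≡ 1 (mod 9). Now have -(1/9).
(1/9) = 1. Collecting the sign factors: -1.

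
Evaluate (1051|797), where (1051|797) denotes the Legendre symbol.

-1

Reduce the numerator: 1051 ≡ 254 (mod 797), so (1051|797) = (254|797).
Factor out 2: 254 = 2·127. Since 797 ≡ 5 (mod 8), (2|797) = -1. Now have -(127|797).
797 ≡ 1 (mod 4), so quadratic reciprocity gives (127|797) = (797|127). Reduce: 797 ≡ 35 (mod 127). Now have -(35|127).
Both 35 ≡ 3 and 127 ≡ 3 (mod 4), so reciprocity gives (35|127) = -(127|35). Reduce: 127 ≡ 22 (mod 35). Now have (22|35).
Factor out 2: 22 = 2·11. Since 35 ≡ 3 (mod 8), (2|35) = -1. Now have -(11|35).
Both 11 ≡ 3 and 35 ≡ 3 (mod 4), so reciprocity gives (11|35) = -(35|11). Reduce: 35 ≡ 2 (mod 11). Now have (2|11).
Factor out 2: 2 = 2. Since 11 ≡ 3 (mod 8), (2|11) = -1. Now have -(1|11).
(1|11) = 1. Collecting the sign factors: -1.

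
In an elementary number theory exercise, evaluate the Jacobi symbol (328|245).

(328|245)
  = (83|245)    [328 ≡ 83 mod 245]
  = (245|83)    [QR: 245 ≡ 1 mod 4, sign kept]
  = (79|83)    [245 ≡ 79 mod 83]
  = -(83|79)    [QR: both ≡ 3 mod 4, sign flips]
  = -(4|79)    [83 ≡ 4 mod 79]
  = -(1|79)    [79 ≡ 7 mod 8 ⇒ (2|79)^2 = +1]
  = -1    [(1|79) = 1]

-1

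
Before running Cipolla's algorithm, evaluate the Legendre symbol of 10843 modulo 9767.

-1

Reduce the numerator: 10843 ≡ 1076 (mod 9767), so (10843 / 9767) = (1076 / 9767).
Factor out 2: 1076 = 2^2·269. Since 9767 ≡ 7 (mod 8), (2 / 9767) = +1, and (2 / 9767)^2 = +1. Now have (269 / 9767).
269 ≡ 1 (mod 4), so quadratic reciprocity gives (269 / 9767) = (9767 / 269). Reduce: 9767 ≡ 83 (mod 269). Now have (83 / 269).
269 ≡ 1 (mod 4), so quadratic reciprocity gives (83 / 269) = (269 / 83). Reduce: 269 ≡ 20 (mod 83). Now have (20 / 83).
Factor out 2: 20 = 2^2·5. Since 83 ≡ 3 (mod 8), (2 / 83) = -1, and (2 / 83)^2 = +1. Now have (5 / 83).
5 ≡ 1 (mod 4), so quadratic reciprocity gives (5 / 83) = (83 / 5). Reduce: 83 ≡ 3 (mod 5). Now have (3 / 5).
5 ≡ 1 (mod 4), so quadratic reciprocity gives (3 / 5) = (5 / 3). Reduce: 5 ≡ 2 (mod 3). Now have (2 / 3).
Factor out 2: 2 = 2. Since 3 ≡ 3 (mod 8), (2 / 3) = -1. Now have -(1 / 3).
(1 / 3) = 1. Collecting the sign factors: -1.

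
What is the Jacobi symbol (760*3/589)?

By multiplicativity, (760·3/589) = (760/589)·(3/589).
First factor (760/589):
(760/589)
  = (171/589)    [760 ≡ 171 mod 589]
  = (589/171)    [QR: 589 ≡ 1 mod 4, sign kept]
  = (76/171)    [589 ≡ 76 mod 171]
  = (19/171)    [171 ≡ 3 mod 8 ⇒ (2/171)^2 = +1]
  = -(171/19)    [QR: both ≡ 3 mod 4, sign flips]
  = -(0/19)    [171 ≡ 0 mod 19]
  = 0    [numerator 0, gcd > 1]
Second factor (3/589):
(3/589)
  = (589/3)    [QR: 589 ≡ 1 mod 4, sign kept]
  = (1/3)    [589 ≡ 1 mod 3]
  = 1    [(1/3) = 1]
Product: (0)·(1) = 0.

0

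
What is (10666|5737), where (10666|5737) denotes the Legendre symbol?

1

(10666|5737)
  = (4929|5737)    [10666 ≡ 4929 mod 5737]
  = (5737|4929)    [QR: 4929 ≡ 1 mod 4, sign kept]
  = (808|4929)    [5737 ≡ 808 mod 4929]
  = (101|4929)    [4929 ≡ 1 mod 8 ⇒ (2|4929)^3 = +1]
  = (4929|101)    [QR: 101 ≡ 1 mod 4, sign kept]
  = (81|101)    [4929 ≡ 81 mod 101]
  = (101|81)    [QR: 81 ≡ 1 mod 4, sign kept]
  = (20|81)    [101 ≡ 20 mod 81]
  = (5|81)    [81 ≡ 1 mod 8 ⇒ (2|81)^2 = +1]
  = (81|5)    [QR: 5 ≡ 1 mod 4, sign kept]
  = (1|5)    [81 ≡ 1 mod 5]
  = 1    [(1|5) = 1]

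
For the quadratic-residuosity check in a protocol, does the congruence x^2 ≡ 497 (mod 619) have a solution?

yes

(497/619)
  = (619/497)    [QR: 497 ≡ 1 mod 4, sign kept]
  = (122/497)    [619 ≡ 122 mod 497]
  = (61/497)    [497 ≡ 1 mod 8 ⇒ (2/497) = +1]
  = (497/61)    [QR: 61 ≡ 1 mod 4, sign kept]
  = (9/61)    [497 ≡ 9 mod 61]
  = (61/9)    [QR: 9 ≡ 1 mod 4, sign kept]
  = (7/9)    [61 ≡ 7 mod 9]
  = (9/7)    [QR: 9 ≡ 1 mod 4, sign kept]
  = (2/7)    [9 ≡ 2 mod 7]
  = (1/7)    [7 ≡ 7 mod 8 ⇒ (2/7) = +1]
  = 1    [(1/7) = 1]
(497/619) = 1, and 619 is prime, so 497 is a quadratic residue mod 619.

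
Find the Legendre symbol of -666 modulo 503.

1

Pull out -1: (-666|503) = (-1|503)·(666|503). Since 503 ≡ 3 (mod 4), (-1|503) = -1. Now have -(666|503).
Reduce the numerator: 666 ≡ 163 (mod 503), so (666|503) = (163|503).
Both 163 ≡ 3 and 503 ≡ 3 (mod 4), so reciprocity gives (163|503) = -(503|163). Reduce: 503 ≡ 14 (mod 163). Now have (14|163).
Factor out 2: 14 = 2·7. Since 163 ≡ 3 (mod 8), (2|163) = -1. Now have -(7|163).
Both 7 ≡ 3 and 163 ≡ 3 (mod 4), so reciprocity gives (7|163) = -(163|7). Reduce: 163 ≡ 2 (mod 7). Now have (2|7).
Factor out 2: 2 = 2. Since 7 ≡ 7 (mod 8), (2|7) = +1. Now have (1|7).
(1|7) = 1. Collecting the sign factors: 1.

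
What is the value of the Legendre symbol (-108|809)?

-1

(-108|809)
  = (108|809)    [809 ≡ 1 mod 4 ⇒ (-1|809) = +1]
  = (27|809)    [809 ≡ 1 mod 8 ⇒ (2|809)^2 = +1]
  = (809|27)    [QR: 809 ≡ 1 mod 4, sign kept]
  = (26|27)    [809 ≡ 26 mod 27]
  = -(13|27)    [27 ≡ 3 mod 8 ⇒ (2|27) = -1]
  = -(27|13)    [QR: 13 ≡ 1 mod 4, sign kept]
  = -(1|13)    [27 ≡ 1 mod 13]
  = -1    [(1|13) = 1]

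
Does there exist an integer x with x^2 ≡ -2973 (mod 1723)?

(-2973|1723)
  = -(2973|1723)    [1723 ≡ 3 mod 4 ⇒ (-1|1723) = -1]
  = -(1250|1723)    [2973 ≡ 1250 mod 1723]
  = (625|1723)    [1723 ≡ 3 mod 8 ⇒ (2|1723) = -1]
  = (1723|625)    [QR: 625 ≡ 1 mod 4, sign kept]
  = (473|625)    [1723 ≡ 473 mod 625]
  = (625|473)    [QR: 473 ≡ 1 mod 4, sign kept]
  = (152|473)    [625 ≡ 152 mod 473]
  = (19|473)    [473 ≡ 1 mod 8 ⇒ (2|473)^3 = +1]
  = (473|19)    [QR: 473 ≡ 1 mod 4, sign kept]
  = (17|19)    [473 ≡ 17 mod 19]
  = (19|17)    [QR: 17 ≡ 1 mod 4, sign kept]
  = (2|17)    [19 ≡ 2 mod 17]
  = (1|17)    [17 ≡ 1 mod 8 ⇒ (2|17) = +1]
  = 1    [(1|17) = 1]
(-2973|1723) = 1, and 1723 is prime, so -2973 is a quadratic residue mod 1723.

yes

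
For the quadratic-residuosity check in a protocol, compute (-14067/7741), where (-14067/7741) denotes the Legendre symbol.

(-14067/7741)
  = (14067/7741)    [7741 ≡ 1 mod 4 ⇒ (-1/7741) = +1]
  = (6326/7741)    [14067 ≡ 6326 mod 7741]
  = -(3163/7741)    [7741 ≡ 5 mod 8 ⇒ (2/7741) = -1]
  = -(7741/3163)    [QR: 7741 ≡ 1 mod 4, sign kept]
  = -(1415/3163)    [7741 ≡ 1415 mod 3163]
  = (3163/1415)    [QR: both ≡ 3 mod 4, sign flips]
  = (333/1415)    [3163 ≡ 333 mod 1415]
  = (1415/333)    [QR: 333 ≡ 1 mod 4, sign kept]
  = (83/333)    [1415 ≡ 83 mod 333]
  = (333/83)    [QR: 333 ≡ 1 mod 4, sign kept]
  = (1/83)    [333 ≡ 1 mod 83]
  = 1    [(1/83) = 1]

1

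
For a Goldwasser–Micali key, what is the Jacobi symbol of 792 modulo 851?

1

Factor out 2: 792 = 2^3·99. Since 851 ≡ 3 (mod 8), (2 / 851) = -1, and (2 / 851)^3 = -1. Now have -(99 / 851).
Both 99 ≡ 3 and 851 ≡ 3 (mod 4), so reciprocity gives (99 / 851) = -(851 / 99). Reduce: 851 ≡ 59 (mod 99). Now have (59 / 99).
Both 59 ≡ 3 and 99 ≡ 3 (mod 4), so reciprocity gives (59 / 99) = -(99 / 59). Reduce: 99 ≡ 40 (mod 59). Now have -(40 / 59).
Factor out 2: 40 = 2^3·5. Since 59 ≡ 3 (mod 8), (2 / 59) = -1, and (2 / 59)^3 = -1. Now have (5 / 59).
5 ≡ 1 (mod 4), so quadratic reciprocity gives (5 / 59) = (59 / 5). Reduce: 59 ≡ 4 (mod 5). Now have (4 / 5).
Factor out 2: 4 = 2^2. Since 5 ≡ 5 (mod 8), (2 / 5) = -1, and (2 / 5)^2 = +1. Now have (1 / 5).
(1 / 5) = 1. Collecting the sign factors: 1.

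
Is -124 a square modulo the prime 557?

Reduce the numerator: -124 ≡ 433 (mod 557), so (-124/557) = (433/557).
433 ≡ 1 (mod 4), so quadratic reciprocity gives (433/557) = (557/433). Reduce: 557 ≡ 124 (mod 433). Now have (124/433).
Factor out 2: 124 = 2^2·31. Since 433 ≡ 1 (mod 8), (2/433) = +1, and (2/433)^2 = +1. Now have (31/433).
433 ≡ 1 (mod 4), so quadratic reciprocity gives (31/433) = (433/31). Reduce: 433 ≡ 30 (mod 31). Now have (30/31).
Factor out 2: 30 = 2·15. Since 31 ≡ 7 (mod 8), (2/31) = +1. Now have (15/31).
Both 15 ≡ 3 and 31 ≡ 3 (mod 4), so reciprocity gives (15/31) = -(31/15). Reduce: 31 ≡ 1 (mod 15). Now have -(1/15).
(1/15) = 1. Collecting the sign factors: -1.
(-124/557) = -1, and 557 is prime, so -124 is not a quadratic residue mod 557.

no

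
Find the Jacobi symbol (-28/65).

1

(-28/65)
  = (28/65)    [65 ≡ 1 mod 4 ⇒ (-1/65) = +1]
  = (7/65)    [65 ≡ 1 mod 8 ⇒ (2/65)^2 = +1]
  = (65/7)    [QR: 65 ≡ 1 mod 4, sign kept]
  = (2/7)    [65 ≡ 2 mod 7]
  = (1/7)    [7 ≡ 7 mod 8 ⇒ (2/7) = +1]
  = 1    [(1/7) = 1]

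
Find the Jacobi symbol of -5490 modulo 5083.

(-5490|5083)
  = (4676|5083)    [-5490 ≡ 4676 mod 5083]
  = (1169|5083)    [5083 ≡ 3 mod 8 ⇒ (2|5083)^2 = +1]
  = (5083|1169)    [QR: 1169 ≡ 1 mod 4, sign kept]
  = (407|1169)    [5083 ≡ 407 mod 1169]
  = (1169|407)    [QR: 1169 ≡ 1 mod 4, sign kept]
  = (355|407)    [1169 ≡ 355 mod 407]
  = -(407|355)    [QR: both ≡ 3 mod 4, sign flips]
  = -(52|355)    [407 ≡ 52 mod 355]
  = -(13|355)    [355 ≡ 3 mod 8 ⇒ (2|355)^2 = +1]
  = -(355|13)    [QR: 13 ≡ 1 mod 4, sign kept]
  = -(4|13)    [355 ≡ 4 mod 13]
  = -(1|13)    [13 ≡ 5 mod 8 ⇒ (2|13)^2 = +1]
  = -1    [(1|13) = 1]

-1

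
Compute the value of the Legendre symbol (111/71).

(111/71)
  = (40/71)    [111 ≡ 40 mod 71]
  = (5/71)    [71 ≡ 7 mod 8 ⇒ (2/71)^3 = +1]
  = (71/5)    [QR: 5 ≡ 1 mod 4, sign kept]
  = (1/5)    [71 ≡ 1 mod 5]
  = 1    [(1/5) = 1]

1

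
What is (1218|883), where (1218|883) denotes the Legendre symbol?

-1

(1218|883)
  = (335|883)    [1218 ≡ 335 mod 883]
  = -(883|335)    [QR: both ≡ 3 mod 4, sign flips]
  = -(213|335)    [883 ≡ 213 mod 335]
  = -(335|213)    [QR: 213 ≡ 1 mod 4, sign kept]
  = -(122|213)    [335 ≡ 122 mod 213]
  = (61|213)    [213 ≡ 5 mod 8 ⇒ (2|213) = -1]
  = (213|61)    [QR: 61 ≡ 1 mod 4, sign kept]
  = (30|61)    [213 ≡ 30 mod 61]
  = -(15|61)    [61 ≡ 5 mod 8 ⇒ (2|61) = -1]
  = -(61|15)    [QR: 61 ≡ 1 mod 4, sign kept]
  = -(1|15)    [61 ≡ 1 mod 15]
  = -1    [(1|15) = 1]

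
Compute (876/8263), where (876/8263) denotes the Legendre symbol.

1

(876/8263)
  = (219/8263)    [8263 ≡ 7 mod 8 ⇒ (2/8263)^2 = +1]
  = -(8263/219)    [QR: both ≡ 3 mod 4, sign flips]
  = -(160/219)    [8263 ≡ 160 mod 219]
  = (5/219)    [219 ≡ 3 mod 8 ⇒ (2/219)^5 = -1]
  = (219/5)    [QR: 5 ≡ 1 mod 4, sign kept]
  = (4/5)    [219 ≡ 4 mod 5]
  = (1/5)    [5 ≡ 5 mod 8 ⇒ (2/5)^2 = +1]
  = 1    [(1/5) = 1]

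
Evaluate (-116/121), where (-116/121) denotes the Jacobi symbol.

1

(-116/121)
  = (5/121)    [-116 ≡ 5 mod 121]
  = (121/5)    [QR: 5 ≡ 1 mod 4, sign kept]
  = (1/5)    [121 ≡ 1 mod 5]
  = 1    [(1/5) = 1]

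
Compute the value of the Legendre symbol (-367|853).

-1

(-367|853)
  = (367|853)    [853 ≡ 1 mod 4 ⇒ (-1|853) = +1]
  = (853|367)    [QR: 853 ≡ 1 mod 4, sign kept]
  = (119|367)    [853 ≡ 119 mod 367]
  = -(367|119)    [QR: both ≡ 3 mod 4, sign flips]
  = -(10|119)    [367 ≡ 10 mod 119]
  = -(5|119)    [119 ≡ 7 mod 8 ⇒ (2|119) = +1]
  = -(119|5)    [QR: 5 ≡ 1 mod 4, sign kept]
  = -(4|5)    [119 ≡ 4 mod 5]
  = -(1|5)    [5 ≡ 5 mod 8 ⇒ (2|5)^2 = +1]
  = -1    [(1|5) = 1]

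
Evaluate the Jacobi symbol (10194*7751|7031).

By multiplicativity, (10194·7751|7031) = (10194|7031)·(7751|7031).
First factor (10194|7031):
(10194|7031)
  = (3163|7031)    [10194 ≡ 3163 mod 7031]
  = -(7031|3163)    [QR: both ≡ 3 mod 4, sign flips]
  = -(705|3163)    [7031 ≡ 705 mod 3163]
  = -(3163|705)    [QR: 705 ≡ 1 mod 4, sign kept]
  = -(343|705)    [3163 ≡ 343 mod 705]
  = -(705|343)    [QR: 705 ≡ 1 mod 4, sign kept]
  = -(19|343)    [705 ≡ 19 mod 343]
  = (343|19)    [QR: both ≡ 3 mod 4, sign flips]
  = (1|19)    [343 ≡ 1 mod 19]
  = 1    [(1|19) = 1]
Second factor (7751|7031):
(7751|7031)
  = (720|7031)    [7751 ≡ 720 mod 7031]
  = (45|7031)    [7031 ≡ 7 mod 8 ⇒ (2|7031)^4 = +1]
  = (7031|45)    [QR: 45 ≡ 1 mod 4, sign kept]
  = (11|45)    [7031 ≡ 11 mod 45]
  = (45|11)    [QR: 45 ≡ 1 mod 4, sign kept]
  = (1|11)    [45 ≡ 1 mod 11]
  = 1    [(1|11) = 1]
Product: (1)·(1) = 1.

1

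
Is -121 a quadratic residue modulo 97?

(-121/97)
  = (121/97)    [97 ≡ 1 mod 4 ⇒ (-1/97) = +1]
  = (24/97)    [121 ≡ 24 mod 97]
  = (3/97)    [97 ≡ 1 mod 8 ⇒ (2/97)^3 = +1]
  = (97/3)    [QR: 97 ≡ 1 mod 4, sign kept]
  = (1/3)    [97 ≡ 1 mod 3]
  = 1    [(1/3) = 1]
The Legendre symbol is 1, so x^2 ≡ -121 (mod 97) has solution.

yes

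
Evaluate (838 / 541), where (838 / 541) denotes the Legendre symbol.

Reduce the numerator: 838 ≡ 297 (mod 541), so (838 / 541) = (297 / 541).
297 ≡ 1 (mod 4), so quadratic reciprocity gives (297 / 541) = (541 / 297). Reduce: 541 ≡ 244 (mod 297). Now have (244 / 297).
Factor out 2: 244 = 2^2·61. Since 297 ≡ 1 (mod 8), (2 / 297) = +1, and (2 / 297)^2 = +1. Now have (61 / 297).
61 ≡ 1 (mod 4), so quadratic reciprocity gives (61 / 297) = (297 / 61). Reduce: 297 ≡ 53 (mod 61). Now have (53 / 61).
53 ≡ 1 (mod 4), so quadratic reciprocity gives (53 / 61) = (61 / 53). Reduce: 61 ≡ 8 (mod 53). Now have (8 / 53).
Factor out 2: 8 = 2^3. Since 53 ≡ 5 (mod 8), (2 / 53) = -1, and (2 / 53)^3 = -1. Now have -(1 / 53).
(1 / 53) = 1. Collecting the sign factors: -1.

-1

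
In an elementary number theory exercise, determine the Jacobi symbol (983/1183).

(983/1183)
  = -(1183/983)    [QR: both ≡ 3 mod 4, sign flips]
  = -(200/983)    [1183 ≡ 200 mod 983]
  = -(25/983)    [983 ≡ 7 mod 8 ⇒ (2/983)^3 = +1]
  = -(983/25)    [QR: 25 ≡ 1 mod 4, sign kept]
  = -(8/25)    [983 ≡ 8 mod 25]
  = -(1/25)    [25 ≡ 1 mod 8 ⇒ (2/25)^3 = +1]
  = -1    [(1/25) = 1]

-1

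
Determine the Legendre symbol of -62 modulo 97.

(-62/97)
  = (62/97)    [97 ≡ 1 mod 4 ⇒ (-1/97) = +1]
  = (31/97)    [97 ≡ 1 mod 8 ⇒ (2/97) = +1]
  = (97/31)    [QR: 97 ≡ 1 mod 4, sign kept]
  = (4/31)    [97 ≡ 4 mod 31]
  = (1/31)    [31 ≡ 7 mod 8 ⇒ (2/31)^2 = +1]
  = 1    [(1/31) = 1]

1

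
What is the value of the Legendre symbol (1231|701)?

1

(1231|701)
  = (530|701)    [1231 ≡ 530 mod 701]
  = -(265|701)    [701 ≡ 5 mod 8 ⇒ (2|701) = -1]
  = -(701|265)    [QR: 265 ≡ 1 mod 4, sign kept]
  = -(171|265)    [701 ≡ 171 mod 265]
  = -(265|171)    [QR: 265 ≡ 1 mod 4, sign kept]
  = -(94|171)    [265 ≡ 94 mod 171]
  = (47|171)    [171 ≡ 3 mod 8 ⇒ (2|171) = -1]
  = -(171|47)    [QR: both ≡ 3 mod 4, sign flips]
  = -(30|47)    [171 ≡ 30 mod 47]
  = -(15|47)    [47 ≡ 7 mod 8 ⇒ (2|47) = +1]
  = (47|15)    [QR: both ≡ 3 mod 4, sign flips]
  = (2|15)    [47 ≡ 2 mod 15]
  = (1|15)    [15 ≡ 7 mod 8 ⇒ (2|15) = +1]
  = 1    [(1|15) = 1]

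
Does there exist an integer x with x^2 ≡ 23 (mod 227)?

yes

(23/227)
  = -(227/23)    [QR: both ≡ 3 mod 4, sign flips]
  = -(20/23)    [227 ≡ 20 mod 23]
  = -(5/23)    [23 ≡ 7 mod 8 ⇒ (2/23)^2 = +1]
  = -(23/5)    [QR: 5 ≡ 1 mod 4, sign kept]
  = -(3/5)    [23 ≡ 3 mod 5]
  = -(5/3)    [QR: 5 ≡ 1 mod 4, sign kept]
  = -(2/3)    [5 ≡ 2 mod 3]
  = (1/3)    [3 ≡ 3 mod 8 ⇒ (2/3) = -1]
  = 1    [(1/3) = 1]
(23/227) = 1, and 227 is prime, so 23 is a quadratic residue mod 227.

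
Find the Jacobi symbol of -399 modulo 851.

Reduce the numerator: -399 ≡ 452 (mod 851), so (-399/851) = (452/851).
Factor out 2: 452 = 2^2·113. Since 851 ≡ 3 (mod 8), (2/851) = -1, and (2/851)^2 = +1. Now have (113/851).
113 ≡ 1 (mod 4), so quadratic reciprocity gives (113/851) = (851/113). Reduce: 851 ≡ 60 (mod 113). Now have (60/113).
Factor out 2: 60 = 2^2·15. Since 113 ≡ 1 (mod 8), (2/113) = +1, and (2/113)^2 = +1. Now have (15/113).
113 ≡ 1 (mod 4), so quadratic reciprocity gives (15/113) = (113/15). Reduce: 113 ≡ 8 (mod 15). Now have (8/15).
Factor out 2: 8 = 2^3. Since 15 ≡ 7 (mod 8), (2/15) = +1, and (2/15)^3 = +1. Now have (1/15).
(1/15) = 1. Collecting the sign factors: 1.

1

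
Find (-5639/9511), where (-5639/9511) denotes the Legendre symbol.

1

(-5639/9511)
  = -(5639/9511)    [9511 ≡ 3 mod 4 ⇒ (-1/9511) = -1]
  = (9511/5639)    [QR: both ≡ 3 mod 4, sign flips]
  = (3872/5639)    [9511 ≡ 3872 mod 5639]
  = (121/5639)    [5639 ≡ 7 mod 8 ⇒ (2/5639)^5 = +1]
  = (5639/121)    [QR: 121 ≡ 1 mod 4, sign kept]
  = (73/121)    [5639 ≡ 73 mod 121]
  = (121/73)    [QR: 73 ≡ 1 mod 4, sign kept]
  = (48/73)    [121 ≡ 48 mod 73]
  = (3/73)    [73 ≡ 1 mod 8 ⇒ (2/73)^4 = +1]
  = (73/3)    [QR: 73 ≡ 1 mod 4, sign kept]
  = (1/3)    [73 ≡ 1 mod 3]
  = 1    [(1/3) = 1]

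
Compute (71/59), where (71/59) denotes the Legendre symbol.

1

Reduce the numerator: 71 ≡ 12 (mod 59), so (71/59) = (12/59).
Factor out 2: 12 = 2^2·3. Since 59 ≡ 3 (mod 8), (2/59) = -1, and (2/59)^2 = +1. Now have (3/59).
Both 3 ≡ 3 and 59 ≡ 3 (mod 4), so reciprocity gives (3/59) = -(59/3). Reduce: 59 ≡ 2 (mod 3). Now have -(2/3).
Factor out 2: 2 = 2. Since 3 ≡ 3 (mod 8), (2/3) = -1. Now have (1/3).
(1/3) = 1. Collecting the sign factors: 1.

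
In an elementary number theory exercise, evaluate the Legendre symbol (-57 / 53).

1

(-57 / 53)
  = (49 / 53)    [-57 ≡ 49 mod 53]
  = (53 / 49)    [QR: 49 ≡ 1 mod 4, sign kept]
  = (4 / 49)    [53 ≡ 4 mod 49]
  = (1 / 49)    [49 ≡ 1 mod 8 ⇒ (2 / 49)^2 = +1]
  = 1    [(1 / 49) = 1]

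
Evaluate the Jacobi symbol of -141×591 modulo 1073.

By multiplicativity, (-141·591|1073) = (-141|1073)·(591|1073).
First factor (-141|1073):
(-141|1073)
  = (141|1073)    [1073 ≡ 1 mod 4 ⇒ (-1|1073) = +1]
  = (1073|141)    [QR: 141 ≡ 1 mod 4, sign kept]
  = (86|141)    [1073 ≡ 86 mod 141]
  = -(43|141)    [141 ≡ 5 mod 8 ⇒ (2|141) = -1]
  = -(141|43)    [QR: 141 ≡ 1 mod 4, sign kept]
  = -(12|43)    [141 ≡ 12 mod 43]
  = -(3|43)    [43 ≡ 3 mod 8 ⇒ (2|43)^2 = +1]
  = (43|3)    [QR: both ≡ 3 mod 4, sign flips]
  = (1|3)    [43 ≡ 1 mod 3]
  = 1    [(1|3) = 1]
Second factor (591|1073):
(591|1073)
  = (1073|591)    [QR: 1073 ≡ 1 mod 4, sign kept]
  = (482|591)    [1073 ≡ 482 mod 591]
  = (241|591)    [591 ≡ 7 mod 8 ⇒ (2|591) = +1]
  = (591|241)    [QR: 241 ≡ 1 mod 4, sign kept]
  = (109|241)    [591 ≡ 109 mod 241]
  = (241|109)    [QR: 109 ≡ 1 mod 4, sign kept]
  = (23|109)    [241 ≡ 23 mod 109]
  = (109|23)    [QR: 109 ≡ 1 mod 4, sign kept]
  = (17|23)    [109 ≡ 17 mod 23]
  = (23|17)    [QR: 17 ≡ 1 mod 4, sign kept]
  = (6|17)    [23 ≡ 6 mod 17]
  = (3|17)    [17 ≡ 1 mod 8 ⇒ (2|17) = +1]
  = (17|3)    [QR: 17 ≡ 1 mod 4, sign kept]
  = (2|3)    [17 ≡ 2 mod 3]
  = -(1|3)    [3 ≡ 3 mod 8 ⇒ (2|3) = -1]
  = -1    [(1|3) = 1]
Product: (1)·(-1) = -1.

-1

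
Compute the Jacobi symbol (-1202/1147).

Reduce the numerator: -1202 ≡ 1092 (mod 1147), so (-1202/1147) = (1092/1147).
Factor out 2: 1092 = 2^2·273. Since 1147 ≡ 3 (mod 8), (2/1147) = -1, and (2/1147)^2 = +1. Now have (273/1147).
273 ≡ 1 (mod 4), so quadratic reciprocity gives (273/1147) = (1147/273). Reduce: 1147 ≡ 55 (mod 273). Now have (55/273).
273 ≡ 1 (mod 4), so quadratic reciprocity gives (55/273) = (273/55). Reduce: 273 ≡ 53 (mod 55). Now have (53/55).
53 ≡ 1 (mod 4), so quadratic reciprocity gives (53/55) = (55/53). Reduce: 55 ≡ 2 (mod 53). Now have (2/53).
Factor out 2: 2 = 2. Since 53 ≡ 5 (mod 8), (2/53) = -1. Now have -(1/53).
(1/53) = 1. Collecting the sign factors: -1.

-1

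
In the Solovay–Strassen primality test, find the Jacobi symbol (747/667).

(747/667)
  = (80/667)    [747 ≡ 80 mod 667]
  = (5/667)    [667 ≡ 3 mod 8 ⇒ (2/667)^4 = +1]
  = (667/5)    [QR: 5 ≡ 1 mod 4, sign kept]
  = (2/5)    [667 ≡ 2 mod 5]
  = -(1/5)    [5 ≡ 5 mod 8 ⇒ (2/5) = -1]
  = -1    [(1/5) = 1]

-1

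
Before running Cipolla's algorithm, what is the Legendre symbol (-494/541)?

Reduce the numerator: -494 ≡ 47 (mod 541), so (-494/541) = (47/541).
541 ≡ 1 (mod 4), so quadratic reciprocity gives (47/541) = (541/47). Reduce: 541 ≡ 24 (mod 47). Now have (24/47).
Factor out 2: 24 = 2^3·3. Since 47 ≡ 7 (mod 8), (2/47) = +1, and (2/47)^3 = +1. Now have (3/47).
Both 3 ≡ 3 and 47 ≡ 3 (mod 4), so reciprocity gives (3/47) = -(47/3). Reduce: 47 ≡ 2 (mod 3). Now have -(2/3).
Factor out 2: 2 = 2. Since 3 ≡ 3 (mod 8), (2/3) = -1. Now have (1/3).
(1/3) = 1. Collecting the sign factors: 1.

1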